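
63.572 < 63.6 True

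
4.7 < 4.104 False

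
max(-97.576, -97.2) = -97.2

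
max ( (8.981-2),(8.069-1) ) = 7.069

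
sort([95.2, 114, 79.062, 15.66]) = [15.66, 79.062, 95.2, 114]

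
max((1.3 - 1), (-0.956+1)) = 0.3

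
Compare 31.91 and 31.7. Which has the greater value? 31.91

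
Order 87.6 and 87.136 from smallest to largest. 87.136,87.6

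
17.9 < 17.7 False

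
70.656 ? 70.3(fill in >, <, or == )>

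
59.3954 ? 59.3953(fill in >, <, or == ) >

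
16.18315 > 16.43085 False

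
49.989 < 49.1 False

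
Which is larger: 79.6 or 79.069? 79.6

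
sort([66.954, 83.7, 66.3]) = [66.3, 66.954, 83.7]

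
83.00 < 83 False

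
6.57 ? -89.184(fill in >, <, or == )>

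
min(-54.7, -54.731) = -54.731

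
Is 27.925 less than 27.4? No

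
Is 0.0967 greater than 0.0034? Yes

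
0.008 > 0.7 False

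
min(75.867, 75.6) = 75.6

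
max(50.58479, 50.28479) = 50.58479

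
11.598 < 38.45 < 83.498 True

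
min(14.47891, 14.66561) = 14.47891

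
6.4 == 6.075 False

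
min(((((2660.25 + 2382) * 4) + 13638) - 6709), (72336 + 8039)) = 27098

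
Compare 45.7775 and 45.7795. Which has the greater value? 45.7795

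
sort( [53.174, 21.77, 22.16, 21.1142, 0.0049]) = [0.0049, 21.1142, 21.77, 22.16, 53.174]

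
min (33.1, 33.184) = 33.1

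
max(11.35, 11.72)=11.72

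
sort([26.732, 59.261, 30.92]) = [26.732, 30.92, 59.261]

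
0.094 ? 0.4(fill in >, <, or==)<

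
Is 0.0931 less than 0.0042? No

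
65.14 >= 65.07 True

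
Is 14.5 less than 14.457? No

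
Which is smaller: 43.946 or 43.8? 43.8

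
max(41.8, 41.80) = 41.80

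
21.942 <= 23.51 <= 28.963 True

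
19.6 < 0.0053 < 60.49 False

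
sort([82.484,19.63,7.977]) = [7.977,19.63,82.484]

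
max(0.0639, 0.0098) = 0.0639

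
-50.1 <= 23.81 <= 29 True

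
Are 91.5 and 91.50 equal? Yes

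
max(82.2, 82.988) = 82.988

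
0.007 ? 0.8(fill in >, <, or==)<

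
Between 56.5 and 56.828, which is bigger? 56.828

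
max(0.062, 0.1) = 0.1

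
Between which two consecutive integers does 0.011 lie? 0 and 1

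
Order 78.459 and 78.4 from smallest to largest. 78.4, 78.459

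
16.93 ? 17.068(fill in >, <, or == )<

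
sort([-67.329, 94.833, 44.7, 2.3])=[-67.329, 2.3, 44.7, 94.833]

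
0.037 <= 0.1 True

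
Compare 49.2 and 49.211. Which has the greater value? 49.211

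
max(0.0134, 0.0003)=0.0134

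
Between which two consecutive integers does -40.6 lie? -41 and -40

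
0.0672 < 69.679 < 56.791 False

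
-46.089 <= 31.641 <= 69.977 True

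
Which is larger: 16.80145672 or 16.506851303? 16.80145672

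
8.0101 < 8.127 True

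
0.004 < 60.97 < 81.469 True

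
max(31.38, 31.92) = 31.92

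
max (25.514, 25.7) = 25.7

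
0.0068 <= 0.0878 True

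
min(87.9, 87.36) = 87.36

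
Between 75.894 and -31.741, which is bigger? 75.894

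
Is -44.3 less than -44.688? No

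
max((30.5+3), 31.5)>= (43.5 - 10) True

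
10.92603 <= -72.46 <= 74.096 False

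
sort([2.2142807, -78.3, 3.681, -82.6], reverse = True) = [3.681, 2.2142807, -78.3, -82.6]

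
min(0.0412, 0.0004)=0.0004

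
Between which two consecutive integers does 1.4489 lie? 1 and 2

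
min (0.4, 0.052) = 0.052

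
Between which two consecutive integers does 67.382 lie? 67 and 68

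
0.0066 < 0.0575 True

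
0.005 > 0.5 False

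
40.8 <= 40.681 False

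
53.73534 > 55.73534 False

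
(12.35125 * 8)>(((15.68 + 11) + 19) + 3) True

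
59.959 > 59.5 True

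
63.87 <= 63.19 False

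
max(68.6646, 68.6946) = 68.6946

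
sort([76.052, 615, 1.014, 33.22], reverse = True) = [615, 76.052, 33.22, 1.014]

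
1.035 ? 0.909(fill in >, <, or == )>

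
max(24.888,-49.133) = 24.888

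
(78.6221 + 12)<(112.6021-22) False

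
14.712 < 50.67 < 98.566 True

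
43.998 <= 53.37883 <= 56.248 True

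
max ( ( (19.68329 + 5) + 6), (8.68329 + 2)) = 30.68329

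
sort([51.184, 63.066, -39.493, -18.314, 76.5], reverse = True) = [76.5, 63.066, 51.184, -18.314, -39.493]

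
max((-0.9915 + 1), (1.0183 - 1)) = 0.0183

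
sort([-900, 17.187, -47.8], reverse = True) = [17.187, -47.8, -900]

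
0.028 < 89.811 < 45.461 False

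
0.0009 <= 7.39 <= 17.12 True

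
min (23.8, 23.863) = 23.8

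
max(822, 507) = 822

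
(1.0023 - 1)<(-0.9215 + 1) True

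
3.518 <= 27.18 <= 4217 True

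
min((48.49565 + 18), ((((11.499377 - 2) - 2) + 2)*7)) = 66.495639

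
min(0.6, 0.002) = 0.002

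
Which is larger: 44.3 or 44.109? 44.3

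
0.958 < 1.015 True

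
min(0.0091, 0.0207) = 0.0091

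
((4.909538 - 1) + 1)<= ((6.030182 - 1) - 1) False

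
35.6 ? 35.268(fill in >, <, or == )>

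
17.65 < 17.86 True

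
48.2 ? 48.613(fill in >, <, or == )<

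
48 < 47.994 False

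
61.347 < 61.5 True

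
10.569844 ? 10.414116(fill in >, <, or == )>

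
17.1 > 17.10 False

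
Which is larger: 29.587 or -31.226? 29.587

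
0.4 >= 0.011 True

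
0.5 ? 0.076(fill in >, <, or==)>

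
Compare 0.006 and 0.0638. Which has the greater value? 0.0638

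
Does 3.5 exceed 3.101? Yes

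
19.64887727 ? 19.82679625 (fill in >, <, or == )<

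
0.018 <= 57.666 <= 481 True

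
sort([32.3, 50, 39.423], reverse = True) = [50, 39.423, 32.3]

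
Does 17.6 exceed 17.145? Yes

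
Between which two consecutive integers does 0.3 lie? 0 and 1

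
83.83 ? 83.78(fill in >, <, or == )>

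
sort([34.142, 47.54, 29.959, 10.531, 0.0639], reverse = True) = [47.54, 34.142, 29.959, 10.531, 0.0639]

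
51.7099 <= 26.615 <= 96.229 False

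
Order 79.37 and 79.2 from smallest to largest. 79.2, 79.37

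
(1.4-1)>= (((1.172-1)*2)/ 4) True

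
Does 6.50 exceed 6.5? No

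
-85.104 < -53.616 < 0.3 True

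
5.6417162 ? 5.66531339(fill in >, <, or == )<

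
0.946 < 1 True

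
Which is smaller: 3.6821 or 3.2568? 3.2568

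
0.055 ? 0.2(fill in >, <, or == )<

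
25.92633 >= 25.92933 False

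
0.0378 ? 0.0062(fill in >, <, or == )>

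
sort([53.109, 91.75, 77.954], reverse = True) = [91.75, 77.954, 53.109]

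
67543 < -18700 False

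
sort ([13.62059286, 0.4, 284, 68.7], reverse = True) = [284, 68.7, 13.62059286, 0.4]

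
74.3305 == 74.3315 False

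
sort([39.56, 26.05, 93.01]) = [26.05, 39.56, 93.01]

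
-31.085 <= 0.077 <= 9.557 True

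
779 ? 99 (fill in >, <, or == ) >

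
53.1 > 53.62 False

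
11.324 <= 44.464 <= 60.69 True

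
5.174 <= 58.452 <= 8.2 False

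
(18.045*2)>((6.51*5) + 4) False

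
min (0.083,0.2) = 0.083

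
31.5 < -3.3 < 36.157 False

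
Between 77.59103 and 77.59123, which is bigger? 77.59123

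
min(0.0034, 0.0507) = 0.0034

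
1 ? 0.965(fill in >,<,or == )>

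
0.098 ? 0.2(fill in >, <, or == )<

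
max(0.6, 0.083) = 0.6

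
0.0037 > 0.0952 False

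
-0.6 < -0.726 False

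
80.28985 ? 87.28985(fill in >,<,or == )<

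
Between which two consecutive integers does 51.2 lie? 51 and 52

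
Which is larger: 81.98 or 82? 82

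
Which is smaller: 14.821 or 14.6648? 14.6648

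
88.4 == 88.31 False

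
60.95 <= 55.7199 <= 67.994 False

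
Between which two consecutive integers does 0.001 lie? 0 and 1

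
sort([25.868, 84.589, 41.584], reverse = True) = [84.589, 41.584, 25.868]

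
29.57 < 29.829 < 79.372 True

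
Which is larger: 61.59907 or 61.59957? 61.59957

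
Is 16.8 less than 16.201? No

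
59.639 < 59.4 False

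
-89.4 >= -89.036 False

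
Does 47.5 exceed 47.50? No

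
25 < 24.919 False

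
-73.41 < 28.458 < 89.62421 True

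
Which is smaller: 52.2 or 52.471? 52.2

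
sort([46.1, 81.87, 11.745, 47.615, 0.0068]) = [0.0068, 11.745, 46.1, 47.615, 81.87]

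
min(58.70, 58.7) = 58.70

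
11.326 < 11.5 True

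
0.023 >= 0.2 False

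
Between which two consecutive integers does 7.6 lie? 7 and 8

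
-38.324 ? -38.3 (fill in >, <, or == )<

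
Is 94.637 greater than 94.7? No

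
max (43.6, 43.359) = 43.6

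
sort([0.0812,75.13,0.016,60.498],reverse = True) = [75.13,60.498,0.0812,0.016]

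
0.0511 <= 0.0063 False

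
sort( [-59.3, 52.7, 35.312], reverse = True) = [52.7, 35.312, -59.3]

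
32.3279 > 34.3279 False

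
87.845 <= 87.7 False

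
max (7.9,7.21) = 7.9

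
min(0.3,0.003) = 0.003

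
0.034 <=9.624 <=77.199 True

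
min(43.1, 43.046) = 43.046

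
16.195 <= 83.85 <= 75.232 False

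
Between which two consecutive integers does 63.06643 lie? 63 and 64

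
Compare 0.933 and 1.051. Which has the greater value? 1.051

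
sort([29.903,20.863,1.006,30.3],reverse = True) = [30.3,29.903,20.863,1.006]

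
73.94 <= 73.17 False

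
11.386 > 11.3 True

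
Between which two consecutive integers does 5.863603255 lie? 5 and 6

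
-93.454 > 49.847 False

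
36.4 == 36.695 False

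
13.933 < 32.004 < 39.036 True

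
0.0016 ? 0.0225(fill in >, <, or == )<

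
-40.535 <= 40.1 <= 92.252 True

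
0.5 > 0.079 True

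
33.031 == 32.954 False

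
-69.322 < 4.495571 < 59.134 True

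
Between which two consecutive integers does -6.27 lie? -7 and -6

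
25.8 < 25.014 False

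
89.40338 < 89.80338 True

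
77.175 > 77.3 False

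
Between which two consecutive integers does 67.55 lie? 67 and 68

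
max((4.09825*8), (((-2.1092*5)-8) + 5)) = 32.786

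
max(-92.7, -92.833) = -92.7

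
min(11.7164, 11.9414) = 11.7164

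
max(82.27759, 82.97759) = 82.97759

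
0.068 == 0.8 False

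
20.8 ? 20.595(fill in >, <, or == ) >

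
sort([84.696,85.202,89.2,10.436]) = [10.436,84.696,85.202,89.2]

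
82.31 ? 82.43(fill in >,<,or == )<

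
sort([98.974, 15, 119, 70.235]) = [15, 70.235, 98.974, 119]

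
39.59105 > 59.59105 False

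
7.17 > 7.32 False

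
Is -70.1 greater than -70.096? No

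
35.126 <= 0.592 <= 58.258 False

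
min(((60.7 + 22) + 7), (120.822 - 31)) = 89.7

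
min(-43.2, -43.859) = -43.859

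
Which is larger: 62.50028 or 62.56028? 62.56028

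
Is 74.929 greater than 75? No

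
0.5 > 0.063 True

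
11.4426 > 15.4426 False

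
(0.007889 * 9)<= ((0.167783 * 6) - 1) False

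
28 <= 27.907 False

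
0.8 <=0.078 False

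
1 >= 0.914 True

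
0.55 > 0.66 False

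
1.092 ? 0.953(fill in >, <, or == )>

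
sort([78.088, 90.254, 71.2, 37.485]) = [37.485, 71.2, 78.088, 90.254]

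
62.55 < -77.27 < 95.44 False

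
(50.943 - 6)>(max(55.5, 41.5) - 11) True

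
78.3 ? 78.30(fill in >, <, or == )==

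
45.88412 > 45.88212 True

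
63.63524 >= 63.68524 False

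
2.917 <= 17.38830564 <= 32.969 True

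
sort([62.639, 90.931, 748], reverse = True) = [748, 90.931, 62.639]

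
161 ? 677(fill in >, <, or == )<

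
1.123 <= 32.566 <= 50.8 True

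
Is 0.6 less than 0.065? No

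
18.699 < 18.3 False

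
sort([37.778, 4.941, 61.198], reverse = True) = [61.198, 37.778, 4.941]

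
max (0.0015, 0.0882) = 0.0882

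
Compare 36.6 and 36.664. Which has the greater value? 36.664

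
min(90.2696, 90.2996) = 90.2696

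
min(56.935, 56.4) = 56.4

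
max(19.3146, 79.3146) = 79.3146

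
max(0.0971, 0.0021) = 0.0971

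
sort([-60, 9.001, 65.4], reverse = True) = [65.4, 9.001, -60]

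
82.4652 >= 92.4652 False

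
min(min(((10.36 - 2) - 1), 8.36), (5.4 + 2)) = 7.36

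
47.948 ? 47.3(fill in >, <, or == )>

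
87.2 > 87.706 False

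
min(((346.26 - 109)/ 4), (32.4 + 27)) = 59.315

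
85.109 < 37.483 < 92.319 False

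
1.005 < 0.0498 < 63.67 False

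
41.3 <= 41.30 True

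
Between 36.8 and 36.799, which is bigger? 36.8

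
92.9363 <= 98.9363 True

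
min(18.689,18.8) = 18.689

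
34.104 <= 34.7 True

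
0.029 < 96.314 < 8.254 False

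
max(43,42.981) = 43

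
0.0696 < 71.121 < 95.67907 True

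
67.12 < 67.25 True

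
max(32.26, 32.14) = 32.26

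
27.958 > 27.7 True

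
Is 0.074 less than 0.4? Yes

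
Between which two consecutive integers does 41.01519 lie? 41 and 42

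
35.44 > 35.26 True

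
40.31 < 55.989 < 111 True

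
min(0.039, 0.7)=0.039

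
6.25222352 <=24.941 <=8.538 False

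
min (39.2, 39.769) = 39.2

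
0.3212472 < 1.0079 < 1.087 True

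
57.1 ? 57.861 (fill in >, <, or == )<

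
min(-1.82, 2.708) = -1.82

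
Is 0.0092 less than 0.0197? Yes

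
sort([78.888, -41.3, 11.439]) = [-41.3, 11.439, 78.888]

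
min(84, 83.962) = 83.962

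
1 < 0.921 False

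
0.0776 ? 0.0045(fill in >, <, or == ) >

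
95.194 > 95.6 False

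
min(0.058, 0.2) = 0.058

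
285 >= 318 False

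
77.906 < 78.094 True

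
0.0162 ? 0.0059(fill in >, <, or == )>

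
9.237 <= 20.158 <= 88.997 True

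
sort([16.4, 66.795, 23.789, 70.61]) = [16.4, 23.789, 66.795, 70.61]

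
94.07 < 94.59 True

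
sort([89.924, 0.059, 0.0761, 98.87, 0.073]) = [0.059, 0.073, 0.0761, 89.924, 98.87]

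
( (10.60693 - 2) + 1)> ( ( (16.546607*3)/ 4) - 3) True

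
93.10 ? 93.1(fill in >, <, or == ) ==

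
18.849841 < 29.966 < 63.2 True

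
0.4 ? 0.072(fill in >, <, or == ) >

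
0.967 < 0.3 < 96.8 False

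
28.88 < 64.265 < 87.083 True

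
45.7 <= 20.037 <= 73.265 False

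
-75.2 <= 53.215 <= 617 True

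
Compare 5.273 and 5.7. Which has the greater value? 5.7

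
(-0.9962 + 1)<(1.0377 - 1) True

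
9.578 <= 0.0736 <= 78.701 False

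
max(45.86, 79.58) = 79.58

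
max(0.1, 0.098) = 0.1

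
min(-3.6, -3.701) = -3.701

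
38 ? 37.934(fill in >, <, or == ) >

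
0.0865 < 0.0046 False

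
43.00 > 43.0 False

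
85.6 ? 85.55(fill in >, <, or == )>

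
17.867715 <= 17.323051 False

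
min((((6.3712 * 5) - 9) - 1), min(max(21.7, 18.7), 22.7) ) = 21.7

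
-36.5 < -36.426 True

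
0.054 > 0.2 False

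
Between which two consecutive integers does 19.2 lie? 19 and 20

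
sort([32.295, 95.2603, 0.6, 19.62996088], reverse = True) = [95.2603, 32.295, 19.62996088, 0.6]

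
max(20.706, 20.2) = 20.706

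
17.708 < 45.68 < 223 True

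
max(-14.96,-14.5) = -14.5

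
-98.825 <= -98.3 True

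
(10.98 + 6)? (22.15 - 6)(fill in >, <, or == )>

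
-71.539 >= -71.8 True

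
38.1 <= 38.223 True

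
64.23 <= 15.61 False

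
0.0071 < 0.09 True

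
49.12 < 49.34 True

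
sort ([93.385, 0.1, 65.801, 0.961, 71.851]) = [0.1, 0.961, 65.801, 71.851, 93.385]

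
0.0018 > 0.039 False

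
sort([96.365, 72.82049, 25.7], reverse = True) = [96.365, 72.82049, 25.7]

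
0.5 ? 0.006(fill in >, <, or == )>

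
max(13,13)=13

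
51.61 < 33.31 False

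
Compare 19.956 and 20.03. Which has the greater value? 20.03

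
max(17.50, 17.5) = 17.5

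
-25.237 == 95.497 False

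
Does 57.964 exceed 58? No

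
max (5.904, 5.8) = 5.904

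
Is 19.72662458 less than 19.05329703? No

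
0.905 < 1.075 True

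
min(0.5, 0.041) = 0.041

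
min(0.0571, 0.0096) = 0.0096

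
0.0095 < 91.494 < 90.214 False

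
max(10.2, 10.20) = 10.20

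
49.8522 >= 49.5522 True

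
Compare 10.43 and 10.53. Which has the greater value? 10.53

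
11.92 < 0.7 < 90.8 False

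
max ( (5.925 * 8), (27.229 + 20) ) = 47.4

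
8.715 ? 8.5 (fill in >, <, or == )>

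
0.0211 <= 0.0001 False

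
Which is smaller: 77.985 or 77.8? 77.8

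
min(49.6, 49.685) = 49.6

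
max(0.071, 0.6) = 0.6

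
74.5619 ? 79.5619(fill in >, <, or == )<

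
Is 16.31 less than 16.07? No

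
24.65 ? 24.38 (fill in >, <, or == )>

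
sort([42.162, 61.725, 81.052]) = [42.162, 61.725, 81.052]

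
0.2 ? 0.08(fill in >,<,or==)>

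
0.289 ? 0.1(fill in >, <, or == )>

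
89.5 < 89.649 True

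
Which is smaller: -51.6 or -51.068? -51.6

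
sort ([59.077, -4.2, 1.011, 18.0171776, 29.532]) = [-4.2, 1.011, 18.0171776, 29.532, 59.077]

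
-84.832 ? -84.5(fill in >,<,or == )<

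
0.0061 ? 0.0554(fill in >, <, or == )<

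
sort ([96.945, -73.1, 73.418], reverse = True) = [96.945, 73.418, -73.1]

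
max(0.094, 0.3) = 0.3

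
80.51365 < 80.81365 True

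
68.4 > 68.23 True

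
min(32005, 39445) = 32005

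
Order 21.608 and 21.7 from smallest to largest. 21.608, 21.7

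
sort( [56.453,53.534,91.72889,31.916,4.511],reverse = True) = [91.72889,56.453,53.534,31.916,4.511]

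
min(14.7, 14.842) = 14.7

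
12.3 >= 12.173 True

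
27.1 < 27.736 True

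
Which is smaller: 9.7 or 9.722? 9.7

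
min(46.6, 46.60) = 46.6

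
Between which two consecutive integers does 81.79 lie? 81 and 82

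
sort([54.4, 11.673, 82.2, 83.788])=[11.673, 54.4, 82.2, 83.788]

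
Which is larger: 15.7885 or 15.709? 15.7885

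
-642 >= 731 False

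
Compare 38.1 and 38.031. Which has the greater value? 38.1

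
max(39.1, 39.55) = 39.55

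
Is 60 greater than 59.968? Yes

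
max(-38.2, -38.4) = -38.2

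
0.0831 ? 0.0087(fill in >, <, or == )>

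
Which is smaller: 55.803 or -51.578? -51.578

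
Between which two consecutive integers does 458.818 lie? 458 and 459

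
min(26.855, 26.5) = 26.5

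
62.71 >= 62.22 True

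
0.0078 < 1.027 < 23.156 True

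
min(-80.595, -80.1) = -80.595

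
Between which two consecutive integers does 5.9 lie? 5 and 6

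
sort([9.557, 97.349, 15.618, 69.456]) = [9.557, 15.618, 69.456, 97.349]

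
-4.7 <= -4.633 True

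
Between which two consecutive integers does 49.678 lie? 49 and 50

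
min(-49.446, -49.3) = -49.446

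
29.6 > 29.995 False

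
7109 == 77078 False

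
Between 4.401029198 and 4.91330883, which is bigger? 4.91330883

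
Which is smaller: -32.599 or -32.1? -32.599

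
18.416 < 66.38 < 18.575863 False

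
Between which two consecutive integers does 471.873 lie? 471 and 472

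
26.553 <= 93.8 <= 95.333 True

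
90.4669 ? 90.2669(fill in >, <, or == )>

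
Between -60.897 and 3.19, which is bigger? 3.19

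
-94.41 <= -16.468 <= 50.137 True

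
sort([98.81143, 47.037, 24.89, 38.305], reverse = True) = [98.81143, 47.037, 38.305, 24.89]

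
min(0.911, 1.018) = 0.911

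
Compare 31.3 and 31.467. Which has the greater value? 31.467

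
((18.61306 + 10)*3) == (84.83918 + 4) False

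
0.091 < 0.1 True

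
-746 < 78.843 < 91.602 True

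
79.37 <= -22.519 False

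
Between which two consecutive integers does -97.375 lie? -98 and -97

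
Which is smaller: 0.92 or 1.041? 0.92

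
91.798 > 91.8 False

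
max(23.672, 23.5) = 23.672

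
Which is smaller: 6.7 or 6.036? 6.036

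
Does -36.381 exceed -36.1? No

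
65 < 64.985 False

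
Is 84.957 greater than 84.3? Yes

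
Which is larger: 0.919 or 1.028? 1.028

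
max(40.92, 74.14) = 74.14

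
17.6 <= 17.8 True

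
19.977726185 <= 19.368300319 False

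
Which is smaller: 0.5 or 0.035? 0.035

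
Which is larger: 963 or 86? 963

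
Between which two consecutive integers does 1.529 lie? 1 and 2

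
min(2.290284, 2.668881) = 2.290284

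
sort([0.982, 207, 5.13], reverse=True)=[207, 5.13, 0.982]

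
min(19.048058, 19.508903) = 19.048058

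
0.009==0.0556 False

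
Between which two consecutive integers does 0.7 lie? 0 and 1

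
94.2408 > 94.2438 False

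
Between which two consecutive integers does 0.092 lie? 0 and 1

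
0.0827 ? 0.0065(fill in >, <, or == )>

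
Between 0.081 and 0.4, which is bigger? 0.4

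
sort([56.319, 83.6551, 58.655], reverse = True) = [83.6551, 58.655, 56.319]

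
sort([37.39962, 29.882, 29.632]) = [29.632, 29.882, 37.39962]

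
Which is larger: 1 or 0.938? 1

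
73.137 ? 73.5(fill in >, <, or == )<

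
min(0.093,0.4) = 0.093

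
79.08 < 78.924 False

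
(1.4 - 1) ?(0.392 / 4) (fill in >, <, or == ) >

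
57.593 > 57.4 True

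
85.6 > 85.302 True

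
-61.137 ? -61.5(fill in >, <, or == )>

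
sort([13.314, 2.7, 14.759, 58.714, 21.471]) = [2.7, 13.314, 14.759, 21.471, 58.714]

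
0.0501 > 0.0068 True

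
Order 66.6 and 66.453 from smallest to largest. 66.453, 66.6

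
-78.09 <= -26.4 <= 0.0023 True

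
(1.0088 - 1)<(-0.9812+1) True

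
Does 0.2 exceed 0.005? Yes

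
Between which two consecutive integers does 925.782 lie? 925 and 926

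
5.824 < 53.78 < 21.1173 False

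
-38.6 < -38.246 True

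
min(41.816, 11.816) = 11.816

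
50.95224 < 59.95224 True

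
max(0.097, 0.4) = 0.4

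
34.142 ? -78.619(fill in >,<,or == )>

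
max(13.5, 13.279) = 13.5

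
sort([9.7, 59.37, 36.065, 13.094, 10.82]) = [9.7, 10.82, 13.094, 36.065, 59.37]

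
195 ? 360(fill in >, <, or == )<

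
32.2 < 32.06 False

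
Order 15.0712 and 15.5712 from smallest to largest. 15.0712, 15.5712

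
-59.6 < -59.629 False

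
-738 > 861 False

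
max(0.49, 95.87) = 95.87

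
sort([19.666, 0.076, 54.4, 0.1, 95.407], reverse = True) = [95.407, 54.4, 19.666, 0.1, 0.076]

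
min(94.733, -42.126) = -42.126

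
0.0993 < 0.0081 False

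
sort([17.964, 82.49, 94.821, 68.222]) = [17.964, 68.222, 82.49, 94.821]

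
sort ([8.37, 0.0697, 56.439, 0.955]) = [0.0697, 0.955, 8.37, 56.439]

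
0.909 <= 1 True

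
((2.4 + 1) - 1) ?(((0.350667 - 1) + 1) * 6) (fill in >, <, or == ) >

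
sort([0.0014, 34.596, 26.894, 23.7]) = [0.0014, 23.7, 26.894, 34.596]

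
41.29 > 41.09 True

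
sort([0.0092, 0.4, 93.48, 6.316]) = [0.0092, 0.4, 6.316, 93.48]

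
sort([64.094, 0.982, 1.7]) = [0.982, 1.7, 64.094]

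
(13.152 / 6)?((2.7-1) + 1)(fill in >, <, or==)<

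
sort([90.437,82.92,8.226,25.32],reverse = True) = [90.437,82.92,25.32,8.226]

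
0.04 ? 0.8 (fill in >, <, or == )<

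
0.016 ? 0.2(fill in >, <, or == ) <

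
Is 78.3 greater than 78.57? No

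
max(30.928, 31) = 31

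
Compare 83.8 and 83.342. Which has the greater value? 83.8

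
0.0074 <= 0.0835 True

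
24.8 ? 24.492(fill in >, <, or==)>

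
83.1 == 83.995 False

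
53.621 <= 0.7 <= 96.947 False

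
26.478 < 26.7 True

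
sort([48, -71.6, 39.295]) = [-71.6, 39.295, 48]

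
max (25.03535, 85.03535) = 85.03535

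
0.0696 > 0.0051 True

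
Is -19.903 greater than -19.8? No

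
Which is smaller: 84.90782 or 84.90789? 84.90782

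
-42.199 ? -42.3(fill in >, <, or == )>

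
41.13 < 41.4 True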